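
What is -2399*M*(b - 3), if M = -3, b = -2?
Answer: -35985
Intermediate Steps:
-2399*M*(b - 3) = -(-7197)*(-2 - 3) = -(-7197)*(-5) = -2399*15 = -35985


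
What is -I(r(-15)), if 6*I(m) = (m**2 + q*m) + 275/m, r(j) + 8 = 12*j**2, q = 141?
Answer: -6843455329/5384 ≈ -1.2711e+6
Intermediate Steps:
r(j) = -8 + 12*j**2
I(m) = m**2/6 + 47*m/2 + 275/(6*m) (I(m) = ((m**2 + 141*m) + 275/m)/6 = (m**2 + 141*m + 275/m)/6 = m**2/6 + 47*m/2 + 275/(6*m))
-I(r(-15)) = -(275 + (-8 + 12*(-15)**2)**2*(141 + (-8 + 12*(-15)**2)))/(6*(-8 + 12*(-15)**2)) = -(275 + (-8 + 12*225)**2*(141 + (-8 + 12*225)))/(6*(-8 + 12*225)) = -(275 + (-8 + 2700)**2*(141 + (-8 + 2700)))/(6*(-8 + 2700)) = -(275 + 2692**2*(141 + 2692))/(6*2692) = -(275 + 7246864*2833)/(6*2692) = -(275 + 20530365712)/(6*2692) = -20530365987/(6*2692) = -1*6843455329/5384 = -6843455329/5384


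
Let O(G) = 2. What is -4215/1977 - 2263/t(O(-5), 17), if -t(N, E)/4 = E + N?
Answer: 1384537/50084 ≈ 27.644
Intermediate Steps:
t(N, E) = -4*E - 4*N (t(N, E) = -4*(E + N) = -4*E - 4*N)
-4215/1977 - 2263/t(O(-5), 17) = -4215/1977 - 2263/(-4*17 - 4*2) = -4215*1/1977 - 2263/(-68 - 8) = -1405/659 - 2263/(-76) = -1405/659 - 2263*(-1/76) = -1405/659 + 2263/76 = 1384537/50084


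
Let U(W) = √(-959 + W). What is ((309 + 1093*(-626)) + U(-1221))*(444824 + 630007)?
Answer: -735086594379 + 2149662*I*√545 ≈ -7.3509e+11 + 5.0184e+7*I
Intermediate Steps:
((309 + 1093*(-626)) + U(-1221))*(444824 + 630007) = ((309 + 1093*(-626)) + √(-959 - 1221))*(444824 + 630007) = ((309 - 684218) + √(-2180))*1074831 = (-683909 + 2*I*√545)*1074831 = -735086594379 + 2149662*I*√545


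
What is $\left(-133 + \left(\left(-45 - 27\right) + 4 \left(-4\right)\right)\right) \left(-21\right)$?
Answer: $4641$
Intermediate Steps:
$\left(-133 + \left(\left(-45 - 27\right) + 4 \left(-4\right)\right)\right) \left(-21\right) = \left(-133 - 88\right) \left(-21\right) = \left(-221\right) \left(-21\right) = 4641$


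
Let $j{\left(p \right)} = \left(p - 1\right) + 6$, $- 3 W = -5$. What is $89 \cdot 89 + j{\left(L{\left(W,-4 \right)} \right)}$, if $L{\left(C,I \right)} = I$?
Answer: $7922$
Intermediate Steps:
$W = \frac{5}{3}$ ($W = \left(- \frac{1}{3}\right) \left(-5\right) = \frac{5}{3} \approx 1.6667$)
$j{\left(p \right)} = 5 + p$ ($j{\left(p \right)} = \left(-1 + p\right) + 6 = 5 + p$)
$89 \cdot 89 + j{\left(L{\left(W,-4 \right)} \right)} = 89 \cdot 89 + \left(5 - 4\right) = 7921 + 1 = 7922$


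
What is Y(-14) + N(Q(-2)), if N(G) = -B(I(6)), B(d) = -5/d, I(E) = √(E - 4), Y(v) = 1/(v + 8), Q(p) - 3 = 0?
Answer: -⅙ + 5*√2/2 ≈ 3.3689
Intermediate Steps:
Q(p) = 3 (Q(p) = 3 + 0 = 3)
Y(v) = 1/(8 + v)
I(E) = √(-4 + E)
N(G) = 5*√2/2 (N(G) = -(-5)/(√(-4 + 6)) = -(-5)/(√2) = -(-5)*√2/2 = 5*√2/2)
Y(-14) + N(Q(-2)) = 1/(8 - 14) + 5*√2/2 = 1/(-6) + 5*√2/2 = -⅙ + 5*√2/2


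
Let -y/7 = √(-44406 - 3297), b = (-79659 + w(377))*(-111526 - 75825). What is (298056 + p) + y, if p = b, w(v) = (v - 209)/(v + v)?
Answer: 5626517507121/377 - 7*I*√47703 ≈ 1.4924e+10 - 1528.9*I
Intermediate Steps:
w(v) = (-209 + v)/(2*v) (w(v) = (-209 + v)/((2*v)) = (-209 + v)*(1/(2*v)) = (-209 + v)/(2*v))
b = 5626405140009/377 (b = (-79659 + (½)*(-209 + 377)/377)*(-111526 - 75825) = (-79659 + (½)*(1/377)*168)*(-187351) = (-79659 + 84/377)*(-187351) = -30031359/377*(-187351) = 5626405140009/377 ≈ 1.4924e+10)
p = 5626405140009/377 ≈ 1.4924e+10
y = -7*I*√47703 (y = -7*√(-44406 - 3297) = -7*I*√47703 ≈ -1528.9*I)
(298056 + p) + y = (298056 + 5626405140009/377) - 7*I*√47703 = 5626517507121/377 - 7*I*√47703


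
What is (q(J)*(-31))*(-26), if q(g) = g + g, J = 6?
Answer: 9672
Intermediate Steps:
q(g) = 2*g
(q(J)*(-31))*(-26) = ((2*6)*(-31))*(-26) = (12*(-31))*(-26) = -372*(-26) = 9672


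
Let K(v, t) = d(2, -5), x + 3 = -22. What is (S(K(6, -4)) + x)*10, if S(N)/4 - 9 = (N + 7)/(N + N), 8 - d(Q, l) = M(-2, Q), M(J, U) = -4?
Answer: 425/3 ≈ 141.67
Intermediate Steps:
x = -25 (x = -3 - 22 = -25)
d(Q, l) = 12 (d(Q, l) = 8 - 1*(-4) = 8 + 4 = 12)
K(v, t) = 12
S(N) = 36 + 2*(7 + N)/N (S(N) = 36 + 4*((N + 7)/(N + N)) = 36 + 4*((7 + N)/((2*N))) = 36 + 4*((7 + N)*(1/(2*N))) = 36 + 4*((7 + N)/(2*N)) = 36 + 2*(7 + N)/N)
(S(K(6, -4)) + x)*10 = ((38 + 14/12) - 25)*10 = ((38 + 14*(1/12)) - 25)*10 = ((38 + 7/6) - 25)*10 = (235/6 - 25)*10 = (85/6)*10 = 425/3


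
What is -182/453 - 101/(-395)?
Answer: -26137/178935 ≈ -0.14607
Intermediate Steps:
-182/453 - 101/(-395) = -182*1/453 - 101*(-1/395) = -182/453 + 101/395 = -26137/178935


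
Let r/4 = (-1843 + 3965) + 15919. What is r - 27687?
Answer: 44477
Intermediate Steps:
r = 72164 (r = 4*((-1843 + 3965) + 15919) = 4*(2122 + 15919) = 4*18041 = 72164)
r - 27687 = 72164 - 27687 = 44477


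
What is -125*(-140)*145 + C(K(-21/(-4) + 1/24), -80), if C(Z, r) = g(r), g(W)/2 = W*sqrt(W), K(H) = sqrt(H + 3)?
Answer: 2537500 - 640*I*sqrt(5) ≈ 2.5375e+6 - 1431.1*I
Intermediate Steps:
K(H) = sqrt(3 + H)
g(W) = 2*W**(3/2) (g(W) = 2*(W*sqrt(W)) = 2*W**(3/2))
C(Z, r) = 2*r**(3/2)
-125*(-140)*145 + C(K(-21/(-4) + 1/24), -80) = -125*(-140)*145 + 2*(-80)**(3/2) = 17500*145 + 2*(-320*I*sqrt(5)) = 2537500 - 640*I*sqrt(5)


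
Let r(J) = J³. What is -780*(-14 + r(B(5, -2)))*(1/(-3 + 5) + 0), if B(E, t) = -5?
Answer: 54210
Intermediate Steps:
-780*(-14 + r(B(5, -2)))*(1/(-3 + 5) + 0) = -780*(-14 + (-5)³)*(1/(-3 + 5) + 0) = -780*(-14 - 125)*(1/2 + 0) = -(-108420)*(½ + 0) = -(-108420)/2 = -780*(-139/2) = 54210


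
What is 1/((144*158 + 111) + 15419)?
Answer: 1/38282 ≈ 2.6122e-5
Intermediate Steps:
1/((144*158 + 111) + 15419) = 1/((22752 + 111) + 15419) = 1/(22863 + 15419) = 1/38282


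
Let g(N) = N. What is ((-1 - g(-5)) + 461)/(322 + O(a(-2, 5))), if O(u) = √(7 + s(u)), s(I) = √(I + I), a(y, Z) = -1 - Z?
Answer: 465/(322 + √(7 + 2*I*√3)) ≈ 1.432 - 0.0028069*I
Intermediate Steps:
s(I) = √2*√I (s(I) = √(2*I) = √2*√I)
O(u) = √(7 + √2*√u)
((-1 - g(-5)) + 461)/(322 + O(a(-2, 5))) = ((-1 - 1*(-5)) + 461)/(322 + √(7 + √2*√(-1 - 1*5))) = ((-1 + 5) + 461)/(322 + √(7 + √2*√(-1 - 5))) = (4 + 461)/(322 + √(7 + √2*√(-6))) = 465/(322 + √(7 + √2*(I*√6))) = 465/(322 + √(7 + 2*I*√3))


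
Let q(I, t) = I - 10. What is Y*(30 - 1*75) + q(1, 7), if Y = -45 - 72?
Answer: 5256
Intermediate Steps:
Y = -117
q(I, t) = -10 + I
Y*(30 - 1*75) + q(1, 7) = -117*(30 - 1*75) + (-10 + 1) = -117*(30 - 75) - 9 = -117*(-45) - 9 = 5265 - 9 = 5256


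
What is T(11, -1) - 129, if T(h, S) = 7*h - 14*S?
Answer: -38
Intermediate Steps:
T(h, S) = -14*S + 7*h
T(11, -1) - 129 = (-14*(-1) + 7*11) - 129 = (14 + 77) - 129 = 91 - 129 = -38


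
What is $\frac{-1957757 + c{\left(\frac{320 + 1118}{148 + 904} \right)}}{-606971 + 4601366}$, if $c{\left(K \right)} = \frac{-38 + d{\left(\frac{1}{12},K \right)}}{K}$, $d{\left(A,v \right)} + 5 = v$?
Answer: $- \frac{469216394}{957323335} \approx -0.49013$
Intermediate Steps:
$d{\left(A,v \right)} = -5 + v$
$c{\left(K \right)} = \frac{-43 + K}{K}$ ($c{\left(K \right)} = \frac{-38 + \left(-5 + K\right)}{K} = \frac{-43 + K}{K}$)
$\frac{-1957757 + c{\left(\frac{320 + 1118}{148 + 904} \right)}}{-606971 + 4601366} = \frac{-1957757 + \frac{-43 + \frac{320 + 1118}{148 + 904}}{\left(320 + 1118\right) \frac{1}{148 + 904}}}{-606971 + 4601366} = \frac{-1957757 + \frac{-43 + \frac{1438}{1052}}{1438 \cdot \frac{1}{1052}}}{3994395} = \left(-1957757 + \frac{-43 + 1438 \cdot \frac{1}{1052}}{1438 \cdot \frac{1}{1052}}\right) \frac{1}{3994395} = \left(-1957757 + \frac{-43 + \frac{719}{526}}{\frac{719}{526}}\right) \frac{1}{3994395} = \left(-1957757 + \frac{526}{719} \left(- \frac{21899}{526}\right)\right) \frac{1}{3994395} = \left(-1957757 - \frac{21899}{719}\right) \frac{1}{3994395} = \left(- \frac{1407649182}{719}\right) \frac{1}{3994395} = - \frac{469216394}{957323335}$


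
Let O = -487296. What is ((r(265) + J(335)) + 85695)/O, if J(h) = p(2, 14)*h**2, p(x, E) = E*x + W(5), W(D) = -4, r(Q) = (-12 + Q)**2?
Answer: -88847/15228 ≈ -5.8344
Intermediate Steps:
p(x, E) = -4 + E*x (p(x, E) = E*x - 4 = -4 + E*x)
J(h) = 24*h**2 (J(h) = (-4 + 14*2)*h**2 = (-4 + 28)*h**2 = 24*h**2)
((r(265) + J(335)) + 85695)/O = (((-12 + 265)**2 + 24*335**2) + 85695)/(-487296) = ((253**2 + 24*112225) + 85695)*(-1/487296) = ((64009 + 2693400) + 85695)*(-1/487296) = (2757409 + 85695)*(-1/487296) = 2843104*(-1/487296) = -88847/15228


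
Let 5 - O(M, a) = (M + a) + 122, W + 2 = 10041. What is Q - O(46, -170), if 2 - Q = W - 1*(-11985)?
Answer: -22029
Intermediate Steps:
W = 10039 (W = -2 + 10041 = 10039)
O(M, a) = -117 - M - a (O(M, a) = 5 - ((M + a) + 122) = 5 - (122 + M + a) = 5 + (-122 - M - a) = -117 - M - a)
Q = -22022 (Q = 2 - (10039 - 1*(-11985)) = 2 - (10039 + 11985) = 2 - 1*22024 = 2 - 22024 = -22022)
Q - O(46, -170) = -22022 - (-117 - 1*46 - 1*(-170)) = -22022 - (-117 - 46 + 170) = -22022 - 1*7 = -22022 - 7 = -22029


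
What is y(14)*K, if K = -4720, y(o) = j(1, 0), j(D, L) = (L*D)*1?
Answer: 0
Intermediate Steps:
j(D, L) = D*L (j(D, L) = (D*L)*1 = D*L)
y(o) = 0 (y(o) = 1*0 = 0)
y(14)*K = 0*(-4720) = 0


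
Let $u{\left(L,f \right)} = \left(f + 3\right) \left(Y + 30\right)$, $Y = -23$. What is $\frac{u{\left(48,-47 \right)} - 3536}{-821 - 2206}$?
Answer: $\frac{3844}{3027} \approx 1.2699$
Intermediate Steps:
$u{\left(L,f \right)} = 21 + 7 f$ ($u{\left(L,f \right)} = \left(f + 3\right) \left(-23 + 30\right) = \left(3 + f\right) 7 = 21 + 7 f$)
$\frac{u{\left(48,-47 \right)} - 3536}{-821 - 2206} = \frac{\left(21 + 7 \left(-47\right)\right) - 3536}{-821 - 2206} = \frac{\left(21 - 329\right) - 3536}{-3027} = \left(-308 - 3536\right) \left(- \frac{1}{3027}\right) = \left(-3844\right) \left(- \frac{1}{3027}\right) = \frac{3844}{3027}$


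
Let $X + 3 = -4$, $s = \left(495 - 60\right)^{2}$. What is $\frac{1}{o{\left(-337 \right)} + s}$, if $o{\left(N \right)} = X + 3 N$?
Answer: $\frac{1}{188207} \approx 5.3133 \cdot 10^{-6}$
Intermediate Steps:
$s = 189225$ ($s = 435^{2} = 189225$)
$X = -7$ ($X = -3 - 4 = -7$)
$o{\left(N \right)} = -7 + 3 N$
$\frac{1}{o{\left(-337 \right)} + s} = \frac{1}{\left(-7 + 3 \left(-337\right)\right) + 189225} = \frac{1}{\left(-7 - 1011\right) + 189225} = \frac{1}{-1018 + 189225} = \frac{1}{188207}$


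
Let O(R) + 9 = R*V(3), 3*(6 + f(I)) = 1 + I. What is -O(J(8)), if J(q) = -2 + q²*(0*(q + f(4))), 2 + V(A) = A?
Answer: 11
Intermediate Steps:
f(I) = -17/3 + I/3 (f(I) = -6 + (1 + I)/3 = -6 + (⅓ + I/3) = -17/3 + I/3)
V(A) = -2 + A
J(q) = -2 (J(q) = -2 + q²*(0*(q + (-17/3 + (⅓)*4))) = -2 + q²*(0*(q + (-17/3 + 4/3))) = -2 + q²*(0*(q - 13/3)) = -2 + q²*(0*(-13/3 + q)) = -2 + q²*0 = -2 + 0 = -2)
O(R) = -9 + R (O(R) = -9 + R*(-2 + 3) = -9 + R*1 = -9 + R)
-O(J(8)) = -(-9 - 2) = -1*(-11) = 11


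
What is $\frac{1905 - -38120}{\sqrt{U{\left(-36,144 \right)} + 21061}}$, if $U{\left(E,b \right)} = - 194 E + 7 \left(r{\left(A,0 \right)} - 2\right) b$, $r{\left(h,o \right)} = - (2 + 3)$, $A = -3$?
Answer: $\frac{40025 \sqrt{20989}}{20989} \approx 276.27$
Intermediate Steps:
$r{\left(h,o \right)} = -5$ ($r{\left(h,o \right)} = \left(-1\right) 5 = -5$)
$U{\left(E,b \right)} = - 194 E - 49 b$ ($U{\left(E,b \right)} = - 194 E + 7 \left(-5 - 2\right) b = - 194 E + 7 \left(-7\right) b = - 194 E - 49 b$)
$\frac{1905 - -38120}{\sqrt{U{\left(-36,144 \right)} + 21061}} = \frac{1905 - -38120}{\sqrt{\left(\left(-194\right) \left(-36\right) - 7056\right) + 21061}} = \frac{1905 + 38120}{\sqrt{\left(6984 - 7056\right) + 21061}} = \frac{40025}{\sqrt{-72 + 21061}} = \frac{40025}{\sqrt{20989}} = 40025 \frac{\sqrt{20989}}{20989} = \frac{40025 \sqrt{20989}}{20989}$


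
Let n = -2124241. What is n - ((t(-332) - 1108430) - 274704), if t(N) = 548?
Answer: -741655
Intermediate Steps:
n - ((t(-332) - 1108430) - 274704) = -2124241 - ((548 - 1108430) - 274704) = -2124241 - (-1107882 - 274704) = -2124241 - 1*(-1382586) = -2124241 + 1382586 = -741655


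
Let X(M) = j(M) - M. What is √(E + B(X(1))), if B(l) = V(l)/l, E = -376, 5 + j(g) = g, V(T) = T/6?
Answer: I*√13530/6 ≈ 19.386*I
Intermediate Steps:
V(T) = T/6 (V(T) = T*(⅙) = T/6)
j(g) = -5 + g
X(M) = -5 (X(M) = (-5 + M) - M = -5)
B(l) = ⅙ (B(l) = (l/6)/l = ⅙)
√(E + B(X(1))) = √(-376 + ⅙) = √(-2255/6) = I*√13530/6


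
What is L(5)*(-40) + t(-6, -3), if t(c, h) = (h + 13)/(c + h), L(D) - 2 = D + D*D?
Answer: -11530/9 ≈ -1281.1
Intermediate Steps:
L(D) = 2 + D + D² (L(D) = 2 + (D + D*D) = 2 + (D + D²) = 2 + D + D²)
t(c, h) = (13 + h)/(c + h)
L(5)*(-40) + t(-6, -3) = (2 + 5 + 5²)*(-40) + (13 - 3)/(-6 - 3) = (2 + 5 + 25)*(-40) + 10/(-9) = 32*(-40) - ⅑*10 = -1280 - 10/9 = -11530/9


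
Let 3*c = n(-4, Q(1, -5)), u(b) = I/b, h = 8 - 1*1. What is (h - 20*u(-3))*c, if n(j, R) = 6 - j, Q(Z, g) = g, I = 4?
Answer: 1010/9 ≈ 112.22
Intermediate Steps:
h = 7 (h = 8 - 1 = 7)
u(b) = 4/b
c = 10/3 (c = (6 - 1*(-4))/3 = (6 + 4)/3 = (⅓)*10 = 10/3 ≈ 3.3333)
(h - 20*u(-3))*c = (7 - 80/(-3))*(10/3) = (7 - 80*(-1)/3)*(10/3) = (7 - 20*(-4/3))*(10/3) = (7 + 80/3)*(10/3) = (101/3)*(10/3) = 1010/9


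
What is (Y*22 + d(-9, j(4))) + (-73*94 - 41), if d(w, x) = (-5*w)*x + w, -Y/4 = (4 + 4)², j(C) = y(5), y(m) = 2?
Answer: -12454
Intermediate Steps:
j(C) = 2
Y = -256 (Y = -4*(4 + 4)² = -4*8² = -4*64 = -256)
d(w, x) = w - 5*w*x (d(w, x) = -5*w*x + w = w - 5*w*x)
(Y*22 + d(-9, j(4))) + (-73*94 - 41) = (-256*22 - 9*(1 - 5*2)) + (-73*94 - 41) = (-5632 - 9*(1 - 10)) + (-6862 - 41) = (-5632 - 9*(-9)) - 6903 = (-5632 + 81) - 6903 = -5551 - 6903 = -12454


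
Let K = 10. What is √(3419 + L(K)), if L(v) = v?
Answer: 3*√381 ≈ 58.558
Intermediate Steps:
√(3419 + L(K)) = √(3419 + 10) = √3429 = 3*√381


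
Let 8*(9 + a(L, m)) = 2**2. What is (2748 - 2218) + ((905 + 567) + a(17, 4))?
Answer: 3987/2 ≈ 1993.5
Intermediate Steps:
a(L, m) = -17/2 (a(L, m) = -9 + (1/8)*2**2 = -9 + (1/8)*4 = -9 + 1/2 = -17/2)
(2748 - 2218) + ((905 + 567) + a(17, 4)) = (2748 - 2218) + ((905 + 567) - 17/2) = 530 + (1472 - 17/2) = 530 + 2927/2 = 3987/2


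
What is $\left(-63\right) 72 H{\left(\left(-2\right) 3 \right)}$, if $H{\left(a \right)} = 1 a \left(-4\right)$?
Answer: $-108864$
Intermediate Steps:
$H{\left(a \right)} = - 4 a$ ($H{\left(a \right)} = a \left(-4\right) = - 4 a$)
$\left(-63\right) 72 H{\left(\left(-2\right) 3 \right)} = \left(-63\right) 72 \left(- 4 \left(\left(-2\right) 3\right)\right) = - 4536 \left(\left(-4\right) \left(-6\right)\right) = \left(-4536\right) 24 = -108864$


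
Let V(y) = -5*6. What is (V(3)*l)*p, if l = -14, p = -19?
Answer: -7980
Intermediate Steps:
V(y) = -30
(V(3)*l)*p = -30*(-14)*(-19) = 420*(-19) = -7980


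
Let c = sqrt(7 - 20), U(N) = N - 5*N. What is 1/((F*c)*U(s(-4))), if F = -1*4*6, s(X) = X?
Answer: I*sqrt(13)/4992 ≈ 0.00072227*I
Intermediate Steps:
U(N) = -4*N
c = I*sqrt(13) (c = sqrt(-13) = I*sqrt(13) ≈ 3.6056*I)
F = -24 (F = -4*6 = -24)
1/((F*c)*U(s(-4))) = 1/((-24*I*sqrt(13))*(-4*(-4))) = 1/(-24*I*sqrt(13)*16) = 1/(-384*I*sqrt(13)) = I*sqrt(13)/4992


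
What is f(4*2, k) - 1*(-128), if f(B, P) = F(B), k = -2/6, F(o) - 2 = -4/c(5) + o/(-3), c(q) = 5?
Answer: 1898/15 ≈ 126.53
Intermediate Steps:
F(o) = 6/5 - o/3 (F(o) = 2 + (-4/5 + o/(-3)) = 2 + (-4*1/5 + o*(-1/3)) = 2 + (-4/5 - o/3) = 6/5 - o/3)
k = -1/3 (k = -2*1/6 = -1/3 ≈ -0.33333)
f(B, P) = 6/5 - B/3
f(4*2, k) - 1*(-128) = (6/5 - 4*2/3) - 1*(-128) = (6/5 - 1/3*8) + 128 = (6/5 - 8/3) + 128 = -22/15 + 128 = 1898/15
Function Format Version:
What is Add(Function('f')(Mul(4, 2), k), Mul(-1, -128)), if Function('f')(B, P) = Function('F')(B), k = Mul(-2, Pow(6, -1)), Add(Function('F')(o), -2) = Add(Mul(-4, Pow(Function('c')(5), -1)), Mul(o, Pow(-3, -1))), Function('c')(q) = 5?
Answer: Rational(1898, 15) ≈ 126.53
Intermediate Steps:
Function('F')(o) = Add(Rational(6, 5), Mul(Rational(-1, 3), o)) (Function('F')(o) = Add(2, Add(Mul(-4, Pow(5, -1)), Mul(o, Pow(-3, -1)))) = Add(2, Add(Mul(-4, Rational(1, 5)), Mul(o, Rational(-1, 3)))) = Add(2, Add(Rational(-4, 5), Mul(Rational(-1, 3), o))) = Add(Rational(6, 5), Mul(Rational(-1, 3), o)))
k = Rational(-1, 3) (k = Mul(-2, Rational(1, 6)) = Rational(-1, 3) ≈ -0.33333)
Function('f')(B, P) = Add(Rational(6, 5), Mul(Rational(-1, 3), B))
Add(Function('f')(Mul(4, 2), k), Mul(-1, -128)) = Add(Add(Rational(6, 5), Mul(Rational(-1, 3), Mul(4, 2))), Mul(-1, -128)) = Add(Add(Rational(6, 5), Mul(Rational(-1, 3), 8)), 128) = Add(Add(Rational(6, 5), Rational(-8, 3)), 128) = Add(Rational(-22, 15), 128) = Rational(1898, 15)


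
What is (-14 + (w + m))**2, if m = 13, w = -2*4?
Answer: 81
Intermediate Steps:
w = -8
(-14 + (w + m))**2 = (-14 + (-8 + 13))**2 = (-14 + 5)**2 = (-9)**2 = 81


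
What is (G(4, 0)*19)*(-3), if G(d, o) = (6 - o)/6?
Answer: -57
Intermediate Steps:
G(d, o) = 1 - o/6 (G(d, o) = (6 - o)*(⅙) = 1 - o/6)
(G(4, 0)*19)*(-3) = ((1 - ⅙*0)*19)*(-3) = ((1 + 0)*19)*(-3) = (1*19)*(-3) = 19*(-3) = -57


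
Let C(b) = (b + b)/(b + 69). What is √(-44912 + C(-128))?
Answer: 68*I*√33807/59 ≈ 211.91*I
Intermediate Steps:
C(b) = 2*b/(69 + b) (C(b) = (2*b)/(69 + b) = 2*b/(69 + b))
√(-44912 + C(-128)) = √(-44912 + 2*(-128)/(69 - 128)) = √(-44912 + 2*(-128)/(-59)) = √(-44912 + 2*(-128)*(-1/59)) = √(-44912 + 256/59) = √(-2649552/59) = 68*I*√33807/59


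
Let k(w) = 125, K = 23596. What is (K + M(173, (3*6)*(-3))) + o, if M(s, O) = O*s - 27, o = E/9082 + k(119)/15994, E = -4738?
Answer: 1033251960997/72628754 ≈ 14226.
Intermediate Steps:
o = -37322161/72628754 (o = -4738/9082 + 125/15994 = -4738*1/9082 + 125*(1/15994) = -2369/4541 + 125/15994 = -37322161/72628754 ≈ -0.51388)
M(s, O) = -27 + O*s
(K + M(173, (3*6)*(-3))) + o = (23596 + (-27 + ((3*6)*(-3))*173)) - 37322161/72628754 = (23596 + (-27 + (18*(-3))*173)) - 37322161/72628754 = (23596 + (-27 - 54*173)) - 37322161/72628754 = (23596 + (-27 - 9342)) - 37322161/72628754 = (23596 - 9369) - 37322161/72628754 = 14227 - 37322161/72628754 = 1033251960997/72628754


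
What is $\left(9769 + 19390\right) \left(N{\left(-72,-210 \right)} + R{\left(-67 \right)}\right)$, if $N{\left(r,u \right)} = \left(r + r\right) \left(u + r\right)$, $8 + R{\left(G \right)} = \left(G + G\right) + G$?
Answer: $1177994441$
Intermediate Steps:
$R{\left(G \right)} = -8 + 3 G$ ($R{\left(G \right)} = -8 + \left(\left(G + G\right) + G\right) = -8 + \left(2 G + G\right) = -8 + 3 G$)
$N{\left(r,u \right)} = 2 r \left(r + u\right)$
$\left(9769 + 19390\right) \left(N{\left(-72,-210 \right)} + R{\left(-67 \right)}\right) = \left(9769 + 19390\right) \left(2 \left(-72\right) \left(-72 - 210\right) + \left(-8 + 3 \left(-67\right)\right)\right) = 29159 \left(2 \left(-72\right) \left(-282\right) - 209\right) = 29159 \left(40608 - 209\right) = 29159 \cdot 40399 = 1177994441$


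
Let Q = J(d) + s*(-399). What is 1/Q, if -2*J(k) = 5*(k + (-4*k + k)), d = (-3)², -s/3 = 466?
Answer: 1/557847 ≈ 1.7926e-6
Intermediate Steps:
s = -1398 (s = -3*466 = -1398)
d = 9
J(k) = 5*k (J(k) = -5*(k + (-4*k + k))/2 = -5*(k - 3*k)/2 = -5*(-2*k)/2 = -(-5)*k = 5*k)
Q = 557847 (Q = 5*9 - 1398*(-399) = 45 + 557802 = 557847)
1/Q = 1/557847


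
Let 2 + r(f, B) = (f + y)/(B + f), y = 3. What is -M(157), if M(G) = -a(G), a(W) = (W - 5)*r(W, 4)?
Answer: -24624/161 ≈ -152.94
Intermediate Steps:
r(f, B) = -2 + (3 + f)/(B + f) (r(f, B) = -2 + (f + 3)/(B + f) = -2 + (3 + f)/(B + f))
a(W) = (-5 + W)*(-5 - W)/(4 + W) (a(W) = (W - 5)*((3 - W - 2*4)/(4 + W)) = (-5 + W)*((3 - W - 8)/(4 + W)) = (-5 + W)*((-5 - W)/(4 + W)) = (-5 + W)*(-5 - W)/(4 + W))
M(G) = -(25 - G**2)/(4 + G)
-M(157) = -(-25 + 157**2)/(4 + 157) = -(-25 + 24649)/161 = -24624/161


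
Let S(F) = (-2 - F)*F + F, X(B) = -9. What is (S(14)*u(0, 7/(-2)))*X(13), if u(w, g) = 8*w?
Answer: 0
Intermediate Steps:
S(F) = F + F*(-2 - F) (S(F) = F*(-2 - F) + F = F + F*(-2 - F))
(S(14)*u(0, 7/(-2)))*X(13) = ((-1*14*(1 + 14))*(8*0))*(-9) = (-1*14*15*0)*(-9) = -210*0*(-9) = 0*(-9) = 0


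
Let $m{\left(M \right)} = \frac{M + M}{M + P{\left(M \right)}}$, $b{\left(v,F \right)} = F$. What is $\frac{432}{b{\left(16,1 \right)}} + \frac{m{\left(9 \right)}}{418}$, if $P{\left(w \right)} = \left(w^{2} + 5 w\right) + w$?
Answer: $\frac{1444609}{3344} \approx 432.0$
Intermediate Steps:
$P{\left(w \right)} = w^{2} + 6 w$
$m{\left(M \right)} = \frac{2 M}{M + M \left(6 + M\right)}$ ($m{\left(M \right)} = \frac{M + M}{M + M \left(6 + M\right)} = \frac{2 M}{M + M \left(6 + M\right)}$)
$\frac{432}{b{\left(16,1 \right)}} + \frac{m{\left(9 \right)}}{418} = \frac{432}{1} + \frac{2 \frac{1}{7 + 9}}{418} = 432 \cdot 1 + \frac{2}{16} \cdot \frac{1}{418} = 432 + 2 \cdot \frac{1}{16} \cdot \frac{1}{418} = 432 + \frac{1}{8} \cdot \frac{1}{418} = 432 + \frac{1}{3344} = \frac{1444609}{3344}$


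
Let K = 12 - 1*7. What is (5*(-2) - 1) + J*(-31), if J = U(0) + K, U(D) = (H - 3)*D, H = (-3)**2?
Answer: -166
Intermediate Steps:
H = 9
K = 5 (K = 12 - 7 = 5)
U(D) = 6*D (U(D) = (9 - 3)*D = 6*D)
J = 5 (J = 6*0 + 5 = 0 + 5 = 5)
(5*(-2) - 1) + J*(-31) = (5*(-2) - 1) + 5*(-31) = (-10 - 1) - 155 = -11 - 155 = -166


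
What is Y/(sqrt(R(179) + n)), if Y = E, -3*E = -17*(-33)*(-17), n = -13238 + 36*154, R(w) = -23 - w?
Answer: -3179*I*sqrt(1974)/3948 ≈ -35.776*I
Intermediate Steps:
n = -7694 (n = -13238 + 5544 = -7694)
E = 3179 (E = -(-17*(-33))*(-17)/3 = -187*(-17) = -1/3*(-9537) = 3179)
Y = 3179
Y/(sqrt(R(179) + n)) = 3179/(sqrt((-23 - 1*179) - 7694)) = 3179/(sqrt((-23 - 179) - 7694)) = 3179/(sqrt(-202 - 7694)) = 3179/(sqrt(-7896)) = 3179/((2*I*sqrt(1974))) = 3179*(-I*sqrt(1974)/3948) = -3179*I*sqrt(1974)/3948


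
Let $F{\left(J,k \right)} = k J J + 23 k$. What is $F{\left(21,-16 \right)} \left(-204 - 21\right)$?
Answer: $1670400$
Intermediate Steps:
$F{\left(J,k \right)} = 23 k + k J^{2}$ ($F{\left(J,k \right)} = J k J + 23 k = k J^{2} + 23 k = 23 k + k J^{2}$)
$F{\left(21,-16 \right)} \left(-204 - 21\right) = - 16 \left(23 + 21^{2}\right) \left(-204 - 21\right) = - 16 \left(23 + 441\right) \left(-204 - 21\right) = \left(-16\right) 464 \left(-225\right) = \left(-7424\right) \left(-225\right) = 1670400$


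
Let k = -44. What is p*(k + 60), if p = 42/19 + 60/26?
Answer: 17856/247 ≈ 72.292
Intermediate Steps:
p = 1116/247 (p = 42*(1/19) + 60*(1/26) = 42/19 + 30/13 = 1116/247 ≈ 4.5182)
p*(k + 60) = 1116*(-44 + 60)/247 = (1116/247)*16 = 17856/247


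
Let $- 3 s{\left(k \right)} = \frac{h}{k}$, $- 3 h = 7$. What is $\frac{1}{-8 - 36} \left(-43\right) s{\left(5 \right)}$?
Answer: $\frac{301}{1980} \approx 0.15202$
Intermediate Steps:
$h = - \frac{7}{3}$ ($h = \left(- \frac{1}{3}\right) 7 = - \frac{7}{3} \approx -2.3333$)
$s{\left(k \right)} = \frac{7}{9 k}$ ($s{\left(k \right)} = - \frac{\left(- \frac{7}{3}\right) \frac{1}{k}}{3} = \frac{7}{9 k}$)
$\frac{1}{-8 - 36} \left(-43\right) s{\left(5 \right)} = \frac{1}{-8 - 36} \left(-43\right) \frac{7}{9 \cdot 5} = \frac{1}{-44} \left(-43\right) \frac{7}{9} \cdot \frac{1}{5} = \left(- \frac{1}{44}\right) \left(-43\right) \frac{7}{45} = \frac{43}{44} \cdot \frac{7}{45} = \frac{301}{1980}$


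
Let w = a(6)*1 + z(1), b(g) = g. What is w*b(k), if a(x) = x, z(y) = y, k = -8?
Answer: -56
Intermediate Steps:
w = 7 (w = 6*1 + 1 = 6 + 1 = 7)
w*b(k) = 7*(-8) = -56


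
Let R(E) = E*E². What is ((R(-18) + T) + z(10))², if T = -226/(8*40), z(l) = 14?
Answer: 866747966049/25600 ≈ 3.3857e+7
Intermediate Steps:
R(E) = E³
T = -113/160 (T = -226/320 = -226*1/320 = -113/160 ≈ -0.70625)
((R(-18) + T) + z(10))² = (((-18)³ - 113/160) + 14)² = ((-5832 - 113/160) + 14)² = (-933233/160 + 14)² = (-930993/160)² = 866747966049/25600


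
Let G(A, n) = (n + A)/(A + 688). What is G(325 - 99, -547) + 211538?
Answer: 193345411/914 ≈ 2.1154e+5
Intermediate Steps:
G(A, n) = (A + n)/(688 + A)
G(325 - 99, -547) + 211538 = ((325 - 99) - 547)/(688 + (325 - 99)) + 211538 = (226 - 547)/(688 + 226) + 211538 = -321/914 + 211538 = 193345411/914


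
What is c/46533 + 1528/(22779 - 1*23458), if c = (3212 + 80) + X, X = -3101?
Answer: -70972735/31595907 ≈ -2.2463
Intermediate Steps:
c = 191 (c = (3212 + 80) - 3101 = 3292 - 3101 = 191)
c/46533 + 1528/(22779 - 1*23458) = 191/46533 + 1528/(22779 - 1*23458) = 191*(1/46533) + 1528/(22779 - 23458) = 191/46533 + 1528/(-679) = 191/46533 + 1528*(-1/679) = 191/46533 - 1528/679 = -70972735/31595907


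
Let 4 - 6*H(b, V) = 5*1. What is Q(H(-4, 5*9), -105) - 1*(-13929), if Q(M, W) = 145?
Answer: 14074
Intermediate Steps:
H(b, V) = -⅙ (H(b, V) = ⅔ - 5/6 = ⅔ - ⅙*5 = ⅔ - ⅚ = -⅙)
Q(H(-4, 5*9), -105) - 1*(-13929) = 145 - 1*(-13929) = 145 + 13929 = 14074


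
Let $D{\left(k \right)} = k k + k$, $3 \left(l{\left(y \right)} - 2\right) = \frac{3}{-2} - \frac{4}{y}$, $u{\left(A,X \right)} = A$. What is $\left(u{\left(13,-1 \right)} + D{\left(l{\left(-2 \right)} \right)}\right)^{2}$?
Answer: $\frac{511225}{1296} \approx 394.46$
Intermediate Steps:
$l{\left(y \right)} = \frac{3}{2} - \frac{4}{3 y}$ ($l{\left(y \right)} = 2 + \frac{\frac{3}{-2} - \frac{4}{y}}{3} = 2 + \frac{3 \left(- \frac{1}{2}\right) - \frac{4}{y}}{3} = 2 + \frac{- \frac{3}{2} - \frac{4}{y}}{3} = 2 - \left(\frac{1}{2} + \frac{4}{3 y}\right) = \frac{3}{2} - \frac{4}{3 y}$)
$D{\left(k \right)} = k + k^{2}$ ($D{\left(k \right)} = k^{2} + k = k + k^{2}$)
$\left(u{\left(13,-1 \right)} + D{\left(l{\left(-2 \right)} \right)}\right)^{2} = \left(13 + \frac{-8 + 9 \left(-2\right)}{6 \left(-2\right)} \left(1 + \frac{-8 + 9 \left(-2\right)}{6 \left(-2\right)}\right)\right)^{2} = \left(13 + \frac{1}{6} \left(- \frac{1}{2}\right) \left(-8 - 18\right) \left(1 + \frac{1}{6} \left(- \frac{1}{2}\right) \left(-8 - 18\right)\right)\right)^{2} = \left(13 + \frac{1}{6} \left(- \frac{1}{2}\right) \left(-26\right) \left(1 + \frac{1}{6} \left(- \frac{1}{2}\right) \left(-26\right)\right)\right)^{2} = \left(13 + \frac{13 \left(1 + \frac{13}{6}\right)}{6}\right)^{2} = \left(13 + \frac{13}{6} \cdot \frac{19}{6}\right)^{2} = \left(13 + \frac{247}{36}\right)^{2} = \left(\frac{715}{36}\right)^{2} = \frac{511225}{1296}$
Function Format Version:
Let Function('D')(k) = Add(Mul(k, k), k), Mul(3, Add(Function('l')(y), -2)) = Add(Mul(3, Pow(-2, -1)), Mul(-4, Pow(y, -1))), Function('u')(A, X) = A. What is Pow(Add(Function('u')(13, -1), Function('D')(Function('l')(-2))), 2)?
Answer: Rational(511225, 1296) ≈ 394.46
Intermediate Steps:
Function('l')(y) = Add(Rational(3, 2), Mul(Rational(-4, 3), Pow(y, -1))) (Function('l')(y) = Add(2, Mul(Rational(1, 3), Add(Mul(3, Pow(-2, -1)), Mul(-4, Pow(y, -1))))) = Add(2, Mul(Rational(1, 3), Add(Mul(3, Rational(-1, 2)), Mul(-4, Pow(y, -1))))) = Add(2, Mul(Rational(1, 3), Add(Rational(-3, 2), Mul(-4, Pow(y, -1))))) = Add(2, Add(Rational(-1, 2), Mul(Rational(-4, 3), Pow(y, -1)))) = Add(Rational(3, 2), Mul(Rational(-4, 3), Pow(y, -1))))
Function('D')(k) = Add(k, Pow(k, 2)) (Function('D')(k) = Add(Pow(k, 2), k) = Add(k, Pow(k, 2)))
Pow(Add(Function('u')(13, -1), Function('D')(Function('l')(-2))), 2) = Pow(Add(13, Mul(Mul(Rational(1, 6), Pow(-2, -1), Add(-8, Mul(9, -2))), Add(1, Mul(Rational(1, 6), Pow(-2, -1), Add(-8, Mul(9, -2)))))), 2) = Pow(Add(13, Mul(Mul(Rational(1, 6), Rational(-1, 2), Add(-8, -18)), Add(1, Mul(Rational(1, 6), Rational(-1, 2), Add(-8, -18))))), 2) = Pow(Add(13, Mul(Mul(Rational(1, 6), Rational(-1, 2), -26), Add(1, Mul(Rational(1, 6), Rational(-1, 2), -26)))), 2) = Pow(Add(13, Mul(Rational(13, 6), Add(1, Rational(13, 6)))), 2) = Pow(Add(13, Mul(Rational(13, 6), Rational(19, 6))), 2) = Pow(Add(13, Rational(247, 36)), 2) = Pow(Rational(715, 36), 2) = Rational(511225, 1296)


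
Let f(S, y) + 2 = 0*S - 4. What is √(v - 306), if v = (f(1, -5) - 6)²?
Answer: 9*I*√2 ≈ 12.728*I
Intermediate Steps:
f(S, y) = -6 (f(S, y) = -2 + (0*S - 4) = -2 + (0 - 4) = -2 - 4 = -6)
v = 144 (v = (-6 - 6)² = (-12)² = 144)
√(v - 306) = √(144 - 306) = √(-162) = 9*I*√2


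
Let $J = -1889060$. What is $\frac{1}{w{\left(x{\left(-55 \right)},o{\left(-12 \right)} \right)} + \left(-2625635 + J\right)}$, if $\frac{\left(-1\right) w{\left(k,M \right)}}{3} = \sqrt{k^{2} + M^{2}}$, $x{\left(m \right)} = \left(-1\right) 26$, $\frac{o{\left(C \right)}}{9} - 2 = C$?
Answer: $- \frac{4514695}{20382470864041} + \frac{6 \sqrt{2194}}{20382470864041} \approx -2.2149 \cdot 10^{-7}$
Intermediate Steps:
$o{\left(C \right)} = 18 + 9 C$
$x{\left(m \right)} = -26$
$w{\left(k,M \right)} = - 3 \sqrt{M^{2} + k^{2}}$ ($w{\left(k,M \right)} = - 3 \sqrt{k^{2} + M^{2}} = - 3 \sqrt{M^{2} + k^{2}}$)
$\frac{1}{w{\left(x{\left(-55 \right)},o{\left(-12 \right)} \right)} + \left(-2625635 + J\right)} = \frac{1}{- 3 \sqrt{\left(18 + 9 \left(-12\right)\right)^{2} + \left(-26\right)^{2}} - 4514695} = \frac{1}{- 3 \sqrt{\left(18 - 108\right)^{2} + 676} - 4514695} = \frac{1}{- 3 \sqrt{\left(-90\right)^{2} + 676} - 4514695} = \frac{1}{- 3 \sqrt{8100 + 676} - 4514695} = \frac{1}{- 3 \sqrt{8776} - 4514695} = \frac{1}{- 3 \cdot 2 \sqrt{2194} - 4514695} = \frac{1}{- 6 \sqrt{2194} - 4514695} = \frac{1}{-4514695 - 6 \sqrt{2194}}$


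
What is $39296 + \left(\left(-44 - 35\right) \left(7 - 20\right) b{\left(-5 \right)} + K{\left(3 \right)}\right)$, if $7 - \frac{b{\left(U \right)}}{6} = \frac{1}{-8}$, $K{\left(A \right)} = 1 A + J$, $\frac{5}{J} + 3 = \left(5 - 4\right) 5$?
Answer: $\frac{332823}{4} \approx 83206.0$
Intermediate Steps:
$J = \frac{5}{2}$ ($J = \frac{5}{-3 + \left(5 - 4\right) 5} = \frac{5}{-3 + 1 \cdot 5} = \frac{5}{-3 + 5} = \frac{5}{2} \approx 2.5$)
$K{\left(A \right)} = \frac{5}{2} + A$ ($K{\left(A \right)} = 1 A + \frac{5}{2} = A + \frac{5}{2} = \frac{5}{2} + A$)
$b{\left(U \right)} = \frac{171}{4}$ ($b{\left(U \right)} = 42 - \frac{6}{-8} = 42 - - \frac{3}{4} = 42 + \frac{3}{4} = \frac{171}{4}$)
$39296 + \left(\left(-44 - 35\right) \left(7 - 20\right) b{\left(-5 \right)} + K{\left(3 \right)}\right) = 39296 + \left(\left(-44 - 35\right) \left(7 - 20\right) \frac{171}{4} + \left(\frac{5}{2} + 3\right)\right) = 39296 + \left(\left(-79\right) \left(-13\right) \frac{171}{4} + \frac{11}{2}\right) = 39296 + \left(1027 \cdot \frac{171}{4} + \frac{11}{2}\right) = 39296 + \left(\frac{175617}{4} + \frac{11}{2}\right) = 39296 + \frac{175639}{4} = \frac{332823}{4}$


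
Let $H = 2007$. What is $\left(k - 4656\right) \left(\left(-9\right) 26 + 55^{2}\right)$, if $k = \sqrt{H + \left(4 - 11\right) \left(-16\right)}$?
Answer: $-12994896 + 2791 \sqrt{2119} \approx -1.2866 \cdot 10^{7}$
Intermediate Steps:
$k = \sqrt{2119}$ ($k = \sqrt{2007 + \left(4 - 11\right) \left(-16\right)} = \sqrt{2007 - -112} = \sqrt{2007 + 112} = \sqrt{2119} \approx 46.033$)
$\left(k - 4656\right) \left(\left(-9\right) 26 + 55^{2}\right) = \left(\sqrt{2119} - 4656\right) \left(\left(-9\right) 26 + 55^{2}\right) = \left(-4656 + \sqrt{2119}\right) \left(-234 + 3025\right) = \left(-4656 + \sqrt{2119}\right) 2791 = -12994896 + 2791 \sqrt{2119}$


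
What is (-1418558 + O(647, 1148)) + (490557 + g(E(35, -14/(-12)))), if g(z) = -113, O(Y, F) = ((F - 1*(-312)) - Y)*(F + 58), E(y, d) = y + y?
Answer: 52364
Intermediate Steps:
E(y, d) = 2*y
O(Y, F) = (58 + F)*(312 + F - Y) (O(Y, F) = ((F + 312) - Y)*(58 + F) = ((312 + F) - Y)*(58 + F) = (312 + F - Y)*(58 + F) = (58 + F)*(312 + F - Y))
(-1418558 + O(647, 1148)) + (490557 + g(E(35, -14/(-12)))) = (-1418558 + (18096 + 1148² - 58*647 + 370*1148 - 1*1148*647)) + (490557 - 113) = (-1418558 + (18096 + 1317904 - 37526 + 424760 - 742756)) + 490444 = (-1418558 + 980478) + 490444 = -438080 + 490444 = 52364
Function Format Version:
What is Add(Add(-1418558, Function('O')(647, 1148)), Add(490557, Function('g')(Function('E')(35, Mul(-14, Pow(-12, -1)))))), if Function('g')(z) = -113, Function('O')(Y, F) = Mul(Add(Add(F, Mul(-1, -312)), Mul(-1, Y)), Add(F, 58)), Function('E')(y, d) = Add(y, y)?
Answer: 52364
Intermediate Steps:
Function('E')(y, d) = Mul(2, y)
Function('O')(Y, F) = Mul(Add(58, F), Add(312, F, Mul(-1, Y))) (Function('O')(Y, F) = Mul(Add(Add(F, 312), Mul(-1, Y)), Add(58, F)) = Mul(Add(Add(312, F), Mul(-1, Y)), Add(58, F)) = Mul(Add(312, F, Mul(-1, Y)), Add(58, F)) = Mul(Add(58, F), Add(312, F, Mul(-1, Y))))
Add(Add(-1418558, Function('O')(647, 1148)), Add(490557, Function('g')(Function('E')(35, Mul(-14, Pow(-12, -1)))))) = Add(Add(-1418558, Add(18096, Pow(1148, 2), Mul(-58, 647), Mul(370, 1148), Mul(-1, 1148, 647))), Add(490557, -113)) = Add(Add(-1418558, Add(18096, 1317904, -37526, 424760, -742756)), 490444) = Add(Add(-1418558, 980478), 490444) = Add(-438080, 490444) = 52364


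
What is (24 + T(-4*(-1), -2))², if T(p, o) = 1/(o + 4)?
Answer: 2401/4 ≈ 600.25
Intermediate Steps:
T(p, o) = 1/(4 + o)
(24 + T(-4*(-1), -2))² = (24 + 1/(4 - 2))² = (24 + 1/2)² = (24 + ½)² = (49/2)² = 2401/4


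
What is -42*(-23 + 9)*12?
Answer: 7056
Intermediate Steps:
-42*(-23 + 9)*12 = -42*(-14)*12 = 588*12 = 7056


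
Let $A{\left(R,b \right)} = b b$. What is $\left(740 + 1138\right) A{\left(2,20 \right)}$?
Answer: $751200$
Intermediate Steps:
$A{\left(R,b \right)} = b^{2}$
$\left(740 + 1138\right) A{\left(2,20 \right)} = \left(740 + 1138\right) 20^{2} = 1878 \cdot 400 = 751200$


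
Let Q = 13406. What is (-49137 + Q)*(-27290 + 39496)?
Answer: -436132586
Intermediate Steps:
(-49137 + Q)*(-27290 + 39496) = (-49137 + 13406)*(-27290 + 39496) = -35731*12206 = -436132586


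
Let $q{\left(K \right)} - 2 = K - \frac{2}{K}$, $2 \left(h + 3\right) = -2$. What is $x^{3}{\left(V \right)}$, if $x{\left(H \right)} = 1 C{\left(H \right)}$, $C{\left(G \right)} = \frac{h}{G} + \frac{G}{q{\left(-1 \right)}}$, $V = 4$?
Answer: $\frac{1}{27} \approx 0.037037$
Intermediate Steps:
$h = -4$ ($h = -3 + \frac{1}{2} \left(-2\right) = -3 - 1 = -4$)
$q{\left(K \right)} = 2 + K - \frac{2}{K}$ ($q{\left(K \right)} = 2 + \left(K - \frac{2}{K}\right) = 2 + K - \frac{2}{K}$)
$C{\left(G \right)} = - \frac{4}{G} + \frac{G}{3}$ ($C{\left(G \right)} = - \frac{4}{G} + \frac{G}{2 - 1 - \frac{2}{-1}} = - \frac{4}{G} + \frac{G}{2 - 1 - -2} = - \frac{4}{G} + \frac{G}{2 - 1 + 2} = - \frac{4}{G} + \frac{G}{3}$)
$x{\left(H \right)} = - \frac{4}{H} + \frac{H}{3}$ ($x{\left(H \right)} = 1 \left(- \frac{4}{H} + \frac{H}{3}\right) = - \frac{4}{H} + \frac{H}{3}$)
$x^{3}{\left(V \right)} = \left(- \frac{4}{4} + \frac{1}{3} \cdot 4\right)^{3} = \left(\left(-4\right) \frac{1}{4} + \frac{4}{3}\right)^{3} = \left(-1 + \frac{4}{3}\right)^{3} = \left(\frac{1}{3}\right)^{3} = \frac{1}{27}$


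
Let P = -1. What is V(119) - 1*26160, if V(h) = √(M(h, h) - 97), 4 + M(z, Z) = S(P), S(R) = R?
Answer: -26160 + I*√102 ≈ -26160.0 + 10.1*I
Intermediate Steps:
M(z, Z) = -5 (M(z, Z) = -4 - 1 = -5)
V(h) = I*√102 (V(h) = √(-5 - 97) = √(-102) = I*√102)
V(119) - 1*26160 = I*√102 - 1*26160 = I*√102 - 26160 = -26160 + I*√102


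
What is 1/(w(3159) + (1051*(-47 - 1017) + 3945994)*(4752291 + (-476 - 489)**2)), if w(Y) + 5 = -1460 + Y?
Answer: 1/16071448700374 ≈ 6.2222e-14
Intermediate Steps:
w(Y) = -1465 + Y (w(Y) = -5 + (-1460 + Y) = -1465 + Y)
1/(w(3159) + (1051*(-47 - 1017) + 3945994)*(4752291 + (-476 - 489)**2)) = 1/((-1465 + 3159) + (1051*(-47 - 1017) + 3945994)*(4752291 + (-476 - 489)**2)) = 1/(1694 + (1051*(-1064) + 3945994)*(4752291 + (-965)**2)) = 1/(1694 + (-1118264 + 3945994)*(4752291 + 931225)) = 1/(1694 + 2827730*5683516) = 1/(1694 + 16071448698680) = 1/16071448700374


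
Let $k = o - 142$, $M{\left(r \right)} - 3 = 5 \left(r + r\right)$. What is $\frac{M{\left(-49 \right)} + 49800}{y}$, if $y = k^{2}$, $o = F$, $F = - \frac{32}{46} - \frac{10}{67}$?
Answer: $\frac{117102644153}{48454575376} \approx 2.4168$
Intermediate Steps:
$F = - \frac{1302}{1541}$ ($F = \left(-32\right) \frac{1}{46} - \frac{10}{67} = - \frac{16}{23} - \frac{10}{67} = - \frac{1302}{1541} \approx -0.84491$)
$M{\left(r \right)} = 3 + 10 r$ ($M{\left(r \right)} = 3 + 5 \left(r + r\right) = 3 + 5 \cdot 2 r = 3 + 10 r$)
$o = - \frac{1302}{1541} \approx -0.84491$
$k = - \frac{220124}{1541}$ ($k = - \frac{1302}{1541} - 142 = - \frac{220124}{1541} \approx -142.84$)
$y = \frac{48454575376}{2374681}$ ($y = \left(- \frac{220124}{1541}\right)^{2} = \frac{48454575376}{2374681} \approx 20405.0$)
$\frac{M{\left(-49 \right)} + 49800}{y} = \frac{\left(3 + 10 \left(-49\right)\right) + 49800}{\frac{48454575376}{2374681}} = \left(\left(3 - 490\right) + 49800\right) \frac{2374681}{48454575376} = \left(-487 + 49800\right) \frac{2374681}{48454575376} = 49313 \cdot \frac{2374681}{48454575376} = \frac{117102644153}{48454575376}$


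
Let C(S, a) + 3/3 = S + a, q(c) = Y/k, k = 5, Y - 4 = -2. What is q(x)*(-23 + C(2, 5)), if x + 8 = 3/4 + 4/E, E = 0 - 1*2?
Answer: -34/5 ≈ -6.8000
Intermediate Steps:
Y = 2 (Y = 4 - 2 = 2)
E = -2 (E = 0 - 2 = -2)
x = -37/4 (x = -8 + (3/4 + 4/(-2)) = -8 + (3*(¼) + 4*(-½)) = -8 + (¾ - 2) = -8 - 5/4 = -37/4 ≈ -9.2500)
q(c) = ⅖ (q(c) = 2/5 = 2*(⅕) = ⅖)
C(S, a) = -1 + S + a (C(S, a) = -1 + (S + a) = -1 + S + a)
q(x)*(-23 + C(2, 5)) = 2*(-23 + (-1 + 2 + 5))/5 = 2*(-23 + 6)/5 = (⅖)*(-17) = -34/5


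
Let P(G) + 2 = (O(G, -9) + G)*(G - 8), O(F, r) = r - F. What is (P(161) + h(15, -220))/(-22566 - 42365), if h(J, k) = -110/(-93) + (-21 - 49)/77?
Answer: 1410437/66424413 ≈ 0.021234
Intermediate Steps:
h(J, k) = 280/1023 (h(J, k) = -110*(-1/93) - 70*1/77 = 110/93 - 10/11 = 280/1023)
P(G) = 70 - 9*G (P(G) = -2 + ((-9 - G) + G)*(G - 8) = -2 - 9*(-8 + G) = -2 + (72 - 9*G) = 70 - 9*G)
(P(161) + h(15, -220))/(-22566 - 42365) = ((70 - 9*161) + 280/1023)/(-22566 - 42365) = ((70 - 1449) + 280/1023)/(-64931) = (-1379 + 280/1023)*(-1/64931) = -1410437/1023*(-1/64931) = 1410437/66424413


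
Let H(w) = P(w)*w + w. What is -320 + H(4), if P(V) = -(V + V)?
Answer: -348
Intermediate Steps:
P(V) = -2*V
H(w) = w - 2*w² (H(w) = (-2*w)*w + w = -2*w² + w = w - 2*w²)
-320 + H(4) = -320 + 4*(1 - 2*4) = -320 + 4*(1 - 8) = -320 + 4*(-7) = -320 - 28 = -348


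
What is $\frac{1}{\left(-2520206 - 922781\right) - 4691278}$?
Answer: $- \frac{1}{8134265} \approx -1.2294 \cdot 10^{-7}$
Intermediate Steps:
$\frac{1}{\left(-2520206 - 922781\right) - 4691278} = \frac{1}{-3442987 - 4691278} = \frac{1}{-8134265} = - \frac{1}{8134265}$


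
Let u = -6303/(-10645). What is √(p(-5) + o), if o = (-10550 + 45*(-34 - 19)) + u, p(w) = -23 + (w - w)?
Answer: I*√1468281956515/10645 ≈ 113.83*I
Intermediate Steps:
u = 6303/10645 (u = -6303*(-1/10645) = 6303/10645 ≈ 0.59211)
p(w) = -23 (p(w) = -23 + 0 = -23)
o = -137686772/10645 (o = (-10550 + 45*(-34 - 19)) + 6303/10645 = (-10550 + 45*(-53)) + 6303/10645 = (-10550 - 2385) + 6303/10645 = -12935 + 6303/10645 = -137686772/10645 ≈ -12934.)
√(p(-5) + o) = √(-23 - 137686772/10645) = √(-137931607/10645) = I*√1468281956515/10645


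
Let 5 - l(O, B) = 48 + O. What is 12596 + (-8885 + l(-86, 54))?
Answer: 3754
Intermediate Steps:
l(O, B) = -43 - O (l(O, B) = 5 - (48 + O) = 5 + (-48 - O) = -43 - O)
12596 + (-8885 + l(-86, 54)) = 12596 + (-8885 + (-43 - 1*(-86))) = 12596 + (-8885 + (-43 + 86)) = 12596 + (-8885 + 43) = 12596 - 8842 = 3754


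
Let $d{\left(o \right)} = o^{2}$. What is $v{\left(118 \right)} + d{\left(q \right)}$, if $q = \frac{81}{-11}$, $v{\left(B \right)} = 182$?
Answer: $\frac{28583}{121} \approx 236.22$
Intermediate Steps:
$q = - \frac{81}{11}$ ($q = 81 \left(- \frac{1}{11}\right) = - \frac{81}{11} \approx -7.3636$)
$v{\left(118 \right)} + d{\left(q \right)} = 182 + \left(- \frac{81}{11}\right)^{2} = 182 + \frac{6561}{121} = \frac{28583}{121}$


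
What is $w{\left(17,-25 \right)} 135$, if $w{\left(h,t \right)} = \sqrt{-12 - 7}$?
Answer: $135 i \sqrt{19} \approx 588.45 i$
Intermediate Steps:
$w{\left(h,t \right)} = i \sqrt{19}$ ($w{\left(h,t \right)} = \sqrt{-19} = i \sqrt{19}$)
$w{\left(17,-25 \right)} 135 = i \sqrt{19} \cdot 135 = 135 i \sqrt{19}$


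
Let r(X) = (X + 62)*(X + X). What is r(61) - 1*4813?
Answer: 10193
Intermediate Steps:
r(X) = 2*X*(62 + X) (r(X) = (62 + X)*(2*X) = 2*X*(62 + X))
r(61) - 1*4813 = 2*61*(62 + 61) - 1*4813 = 2*61*123 - 4813 = 15006 - 4813 = 10193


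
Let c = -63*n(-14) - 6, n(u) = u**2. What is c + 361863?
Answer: 349509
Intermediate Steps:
c = -12354 (c = -63*(-14)**2 - 6 = -63*196 - 6 = -12348 - 6 = -12354)
c + 361863 = -12354 + 361863 = 349509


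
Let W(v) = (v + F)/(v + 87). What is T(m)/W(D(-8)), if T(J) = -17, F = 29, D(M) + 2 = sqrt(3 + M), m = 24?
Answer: 17*(-sqrt(5) + 85*I)/(sqrt(5) - 27*I) ≈ -53.27 + 3.0038*I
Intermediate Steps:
D(M) = -2 + sqrt(3 + M)
W(v) = (29 + v)/(87 + v) (W(v) = (v + 29)/(v + 87) = (29 + v)/(87 + v))
T(m)/W(D(-8)) = -17*(87 + (-2 + sqrt(3 - 8)))/(29 + (-2 + sqrt(3 - 8))) = -17*(87 + (-2 + sqrt(-5)))/(29 + (-2 + sqrt(-5))) = -17*(87 + (-2 + I*sqrt(5)))/(29 + (-2 + I*sqrt(5))) = -17*(85 + I*sqrt(5))/(27 + I*sqrt(5))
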